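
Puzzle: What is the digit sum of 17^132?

703

17^132 = 2625775682230227256591138703384510714221543388544059587876505133347642477252019728910975721702964077825426123244307077258044804502593094758305899213484429663735361
Sum of its 163 digits: 703.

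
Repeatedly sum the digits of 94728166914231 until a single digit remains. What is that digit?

9+4+7+2+8+1+6+6+9+1+4+2+3+1 = 63
6+3 = 9

9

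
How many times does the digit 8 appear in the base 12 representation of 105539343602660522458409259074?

4

105539343602660522458409259074 in base 12 is 9277122786572328084811AB002.
The digit 8 appears 4 times.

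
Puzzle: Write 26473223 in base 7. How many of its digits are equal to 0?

26473223 in base 7 is 441006260.
The digit 0 appears 3 times.

3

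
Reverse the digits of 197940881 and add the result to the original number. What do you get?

385990672

Reverse of 197940881 is 188049791.
197940881 + 188049791 = 385990672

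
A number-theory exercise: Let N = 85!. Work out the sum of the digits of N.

414

85! = 281710411438055027694947944226061159480056634330574206405101912752560026159795933451040286452340924018275123200000000000000000000
Sum of its 129 digits: 414.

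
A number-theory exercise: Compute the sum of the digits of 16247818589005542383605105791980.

140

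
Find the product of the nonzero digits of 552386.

7200

5×5×2×3×8×6 = 7200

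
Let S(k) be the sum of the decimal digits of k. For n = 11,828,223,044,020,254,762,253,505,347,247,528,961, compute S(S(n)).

6

First digit sum: 141.
1+4+1 = 6.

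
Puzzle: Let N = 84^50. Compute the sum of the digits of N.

84^50 = 1636681988555375279005587069635733878623595138081961417018008099008097085962691339599397179621376
Sum of its 97 digits: 477.

477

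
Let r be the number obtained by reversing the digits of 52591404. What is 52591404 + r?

Reverse of 52591404 is 40419525.
52591404 + 40419525 = 93010929

93010929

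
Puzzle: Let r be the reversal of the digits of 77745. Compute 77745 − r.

Reverse of 77745 is 54777.
77745 − 54777 = 22968

22968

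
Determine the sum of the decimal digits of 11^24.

118

11^24 = 9849732675807611094711841
Sum of its 25 digits: 118.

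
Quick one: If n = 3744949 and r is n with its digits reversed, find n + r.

Reverse of 3744949 is 9494473.
3744949 + 9494473 = 13239422

13239422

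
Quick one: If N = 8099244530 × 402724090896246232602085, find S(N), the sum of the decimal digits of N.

143

8099244530 × 402724090896246232602085 = 3261760890290645096935544602845050
Sum of its 34 digits: 143.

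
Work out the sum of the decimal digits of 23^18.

23^18 = 3244150909895248285300369
Sum of its 25 digits: 109.

109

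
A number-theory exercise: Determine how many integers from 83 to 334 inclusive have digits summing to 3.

6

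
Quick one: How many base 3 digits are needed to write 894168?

894168 in base 3 is 1200102120100, which has 13 digits.

13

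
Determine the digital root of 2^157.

2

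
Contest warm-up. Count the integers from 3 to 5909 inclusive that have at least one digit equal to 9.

The integers in [3, 5909] that have at least one digit equal to 9: 9, 19, 29, 39, 49, 59, …, 5908, 5909.
1536 qualify.

1536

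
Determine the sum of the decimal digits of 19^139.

820

19^139 = 5581494902510405736968462921175844792926229188011776943152872303303792204955904242542332516862508462265696074503666491054926821983860261954364902659833966780558603424798894318379
Sum of its 178 digits: 820.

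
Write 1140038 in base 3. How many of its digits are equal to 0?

1140038 in base 3 is 2010220211122.
The digit 0 appears 3 times.

3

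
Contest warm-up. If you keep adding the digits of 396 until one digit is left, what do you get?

9

3+9+6 = 18
1+8 = 9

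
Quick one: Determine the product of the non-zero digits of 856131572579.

15876000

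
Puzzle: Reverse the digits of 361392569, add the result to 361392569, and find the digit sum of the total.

Reversal of 361392569 is 965293163; 361392569 + 965293163 = 1326685732.
Digit sum of 1326685732: 1+3+2+6+6+8+5+7+3+2 = 43.

43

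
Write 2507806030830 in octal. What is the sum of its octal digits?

2507806030830 in base 8 is 44374470635756.
Digit sum: 4+4+3+7+4+4+7+0+6+3+5+7+5+6 = 65.

65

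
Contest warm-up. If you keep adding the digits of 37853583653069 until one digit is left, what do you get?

3+7+8+5+3+5+8+3+6+5+3+0+6+9 = 71
7+1 = 8

8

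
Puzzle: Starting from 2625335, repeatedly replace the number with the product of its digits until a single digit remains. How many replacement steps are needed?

2

2625335 → 5400 → 0 (2 steps)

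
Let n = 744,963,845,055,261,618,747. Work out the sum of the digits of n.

7+4+4+9+6+3+8+4+5+0+5+5+2+6+1+6+1+8+7+4+7 = 102

102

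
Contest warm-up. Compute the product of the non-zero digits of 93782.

3024

9×3×7×8×2 = 3024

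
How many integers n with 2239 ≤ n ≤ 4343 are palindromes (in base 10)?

21

The integers in [2239, 4343] that are palindromes (in base 10): 2332, 2442, 2552, 2662, 2772, 2882, …, 4224, 4334.
21 qualify.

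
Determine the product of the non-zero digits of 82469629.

373248

8×2×4×6×9×6×2×9 = 373248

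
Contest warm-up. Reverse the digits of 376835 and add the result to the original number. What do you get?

915508

Reverse of 376835 is 538673.
376835 + 538673 = 915508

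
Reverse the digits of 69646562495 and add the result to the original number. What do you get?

129073127191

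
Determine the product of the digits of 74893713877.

7×4×8×9×3×7×1×3×8×7×7 = 49787136

49787136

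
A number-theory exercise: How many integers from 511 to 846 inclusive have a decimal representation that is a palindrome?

33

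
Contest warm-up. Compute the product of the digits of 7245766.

7×2×4×5×7×6×6 = 70560

70560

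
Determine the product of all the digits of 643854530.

0

6×4×3×8×5×4×5×3×0 = 0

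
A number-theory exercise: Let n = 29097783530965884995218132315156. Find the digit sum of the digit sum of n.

First digit sum: 154.
1+5+4 = 10.

10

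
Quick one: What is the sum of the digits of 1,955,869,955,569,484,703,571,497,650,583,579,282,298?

1+9+5+5+8+6+9+9+5+5+5+6+9+4+8+4+7+0+3+5+7+1+4+9+7+6+5+0+5+8+3+5+7+9+2+8+2+2+9+8 = 220

220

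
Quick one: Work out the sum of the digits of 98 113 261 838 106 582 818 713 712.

110

9+8+1+1+3+2+6+1+8+3+8+1+0+6+5+8+2+8+1+8+7+1+3+7+1+2 = 110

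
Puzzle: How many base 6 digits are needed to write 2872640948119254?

2872640948119254 in base 6 is 44141333011104140130, which has 20 digits.

20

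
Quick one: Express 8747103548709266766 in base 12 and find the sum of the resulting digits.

124

8747103548709266766 in base 12 is 3B3899A5881865A866.
Digit sum: 3+11+3+8+9+9+10+5+8+8+1+8+6+5+10+8+6+6 = 124.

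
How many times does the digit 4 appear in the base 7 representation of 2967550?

1

2967550 in base 7 is 34136515.
The digit 4 appears 1 time.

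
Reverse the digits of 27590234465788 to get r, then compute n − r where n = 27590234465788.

-61166208743784

Reverse of 27590234465788 is 88756443209572.
27590234465788 − 88756443209572 = -61166208743784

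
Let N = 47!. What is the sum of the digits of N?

47! = 258623241511168180642964355153611979969197632389120000000000
Sum of its 60 digits: 225.

225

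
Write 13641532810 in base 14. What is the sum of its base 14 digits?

13641532810 in base 14 is 935A4412A.
Digit sum: 9+3+5+10+4+4+1+2+10 = 48.

48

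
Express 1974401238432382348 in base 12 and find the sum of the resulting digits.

1974401238432382348 in base 12 is A81962A35422BB064.
Digit sum: 10+8+1+9+6+2+10+3+5+4+2+2+11+11+0+6+4 = 94.

94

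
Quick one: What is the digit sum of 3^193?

378

3^193 = 121451298068529844233553416568714964256622520646270917226600348303197298080156462274524325123
Sum of its 93 digits: 378.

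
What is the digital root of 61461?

9

6+1+4+6+1 = 18
1+8 = 9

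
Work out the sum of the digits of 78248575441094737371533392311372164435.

7+8+2+4+8+5+7+5+4+4+1+0+9+4+7+3+7+3+7+1+5+3+3+3+9+2+3+1+1+3+7+2+1+6+4+4+3+5 = 161

161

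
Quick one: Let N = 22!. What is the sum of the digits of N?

72

22! = 1124000727777607680000
Sum of its 22 digits: 72.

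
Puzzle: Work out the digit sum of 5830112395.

5+8+3+0+1+1+2+3+9+5 = 37

37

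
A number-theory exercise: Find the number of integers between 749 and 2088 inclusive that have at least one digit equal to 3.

332

The integers in [749, 2088] that have at least one digit equal to 3: 753, 763, 773, 783, 793, 803, …, 2073, 2083.
332 qualify.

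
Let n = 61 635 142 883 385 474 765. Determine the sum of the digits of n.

6+1+6+3+5+1+4+2+8+8+3+3+8+5+4+7+4+7+6+5 = 96

96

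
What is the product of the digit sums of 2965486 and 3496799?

S(2965486) = 2+9+6+5+4+8+6 = 40.
S(3496799) = 3+4+9+6+7+9+9 = 47.
40 · 47 = 1880.

1880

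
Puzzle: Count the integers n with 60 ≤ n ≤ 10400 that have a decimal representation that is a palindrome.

188

The integers in [60, 10400] that have a decimal representation that is a palindrome: 66, 77, 88, 99, 101, 111, …, 10201, 10301.
188 qualify.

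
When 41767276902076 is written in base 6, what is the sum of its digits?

61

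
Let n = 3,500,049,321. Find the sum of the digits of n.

3+5+0+0+0+4+9+3+2+1 = 27

27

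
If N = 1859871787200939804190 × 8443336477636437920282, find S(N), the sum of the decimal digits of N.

1859871787200939804190 × 8443336477636437920282 = 15703523304600569709635997033644555909581580
Sum of its 44 digits: 194.

194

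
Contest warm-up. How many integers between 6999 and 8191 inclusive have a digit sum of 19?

The integers in [6999, 8191] that have a digit sum of 19: 7039, 7048, 7057, 7066, 7075, 7084, …, 8182, 8191.
90 qualify.

90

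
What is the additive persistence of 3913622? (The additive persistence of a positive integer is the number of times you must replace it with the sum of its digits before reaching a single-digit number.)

2

3913622 → 26 → 8 (2 steps)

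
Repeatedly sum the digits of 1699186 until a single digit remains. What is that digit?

4

1+6+9+9+1+8+6 = 40
4+0 = 4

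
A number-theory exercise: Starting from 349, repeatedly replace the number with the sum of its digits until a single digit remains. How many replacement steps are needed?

2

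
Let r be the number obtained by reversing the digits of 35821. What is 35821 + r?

Reverse of 35821 is 12853.
35821 + 12853 = 48674

48674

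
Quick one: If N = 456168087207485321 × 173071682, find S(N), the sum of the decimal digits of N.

148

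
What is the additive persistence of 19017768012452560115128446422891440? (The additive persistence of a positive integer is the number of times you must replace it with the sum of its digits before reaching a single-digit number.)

19017768012452560115128446422891440 → 130 → 4 (2 steps)

2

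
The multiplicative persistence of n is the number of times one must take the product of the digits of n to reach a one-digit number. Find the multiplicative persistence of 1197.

3

1197 → 63 → 18 → 8 (3 steps)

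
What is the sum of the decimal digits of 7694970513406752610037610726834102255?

7+6+9+4+9+7+0+5+1+3+4+0+6+7+5+2+6+1+0+0+3+7+6+1+0+7+2+6+8+3+4+1+0+2+2+5+5 = 144

144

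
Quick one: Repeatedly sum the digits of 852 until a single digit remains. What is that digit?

6

8+5+2 = 15
1+5 = 6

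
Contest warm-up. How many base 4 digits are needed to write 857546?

10

857546 in base 4 is 3101113022, which has 10 digits.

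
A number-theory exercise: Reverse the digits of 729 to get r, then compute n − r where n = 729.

Reverse of 729 is 927.
729 − 927 = -198

-198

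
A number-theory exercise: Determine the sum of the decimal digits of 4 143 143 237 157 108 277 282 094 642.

107

4+1+4+3+1+4+3+2+3+7+1+5+7+1+0+8+2+7+7+2+8+2+0+9+4+6+4+2 = 107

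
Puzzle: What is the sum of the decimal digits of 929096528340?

57

9+2+9+0+9+6+5+2+8+3+4+0 = 57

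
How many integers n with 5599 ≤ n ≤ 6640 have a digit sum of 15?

The integers in [5599, 6640] that have a digit sum of 15: 5604, 5613, 5622, 5631, 5640, 5703, …, 6621, 6630.
63 qualify.

63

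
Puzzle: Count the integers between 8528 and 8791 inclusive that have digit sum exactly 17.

9

The integers in [8528, 8791] that have digit sum exactly 17: 8531, 8540, 8603, 8612, 8621, 8630, 8702, 8711, 8720.
9 qualify.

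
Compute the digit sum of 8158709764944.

72

8+1+5+8+7+0+9+7+6+4+9+4+4 = 72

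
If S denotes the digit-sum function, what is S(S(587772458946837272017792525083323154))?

15

First digit sum: 168.
1+6+8 = 15.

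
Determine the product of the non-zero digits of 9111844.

9×1×1×1×8×4×4 = 1152

1152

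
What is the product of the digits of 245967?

15120

2×4×5×9×6×7 = 15120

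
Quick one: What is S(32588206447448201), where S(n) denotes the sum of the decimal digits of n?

68

3+2+5+8+8+2+0+6+4+4+7+4+4+8+2+0+1 = 68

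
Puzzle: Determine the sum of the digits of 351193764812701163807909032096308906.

3+5+1+1+9+3+7+6+4+8+1+2+7+0+1+1+6+3+8+0+7+9+0+9+0+3+2+0+9+6+3+0+8+9+0+6 = 147

147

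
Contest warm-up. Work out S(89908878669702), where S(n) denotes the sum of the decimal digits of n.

87

8+9+9+0+8+8+7+8+6+6+9+7+0+2 = 87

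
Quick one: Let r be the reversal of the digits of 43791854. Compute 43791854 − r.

-2027880

Reverse of 43791854 is 45819734.
43791854 − 45819734 = -2027880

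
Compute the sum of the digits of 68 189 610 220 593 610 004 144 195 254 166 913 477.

150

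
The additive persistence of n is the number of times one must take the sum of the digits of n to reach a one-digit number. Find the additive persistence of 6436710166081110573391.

3

6436710166081110573391 → 79 → 16 → 7 (3 steps)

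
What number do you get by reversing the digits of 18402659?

95620481

Reversing 18402659 gives 95620481.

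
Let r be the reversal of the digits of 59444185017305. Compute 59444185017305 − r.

Reverse of 59444185017305 is 50371058144495.
59444185017305 − 50371058144495 = 9073126872810

9073126872810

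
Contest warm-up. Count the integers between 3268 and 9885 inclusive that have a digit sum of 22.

The integers in [3268, 9885] that have a digit sum of 22: 3289, 3298, 3379, 3388, 3397, 3469, …, 9841, 9850.
449 qualify.

449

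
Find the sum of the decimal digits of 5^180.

586

5^180 = 652530446799852452671029410925654755570116425806896654775863645546972324459748622722289612685386828161426819860935211181640625
Sum of its 126 digits: 586.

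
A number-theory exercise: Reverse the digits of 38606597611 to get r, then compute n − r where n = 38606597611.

Reverse of 38606597611 is 11679560683.
38606597611 − 11679560683 = 26927036928

26927036928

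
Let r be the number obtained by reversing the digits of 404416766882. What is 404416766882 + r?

Reverse of 404416766882 is 288667614404.
404416766882 + 288667614404 = 693084381286

693084381286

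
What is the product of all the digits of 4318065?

4×3×1×8×0×6×5 = 0

0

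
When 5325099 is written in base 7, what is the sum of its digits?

5325099 in base 7 is 63156033.
Digit sum: 6+3+1+5+6+0+3+3 = 27.

27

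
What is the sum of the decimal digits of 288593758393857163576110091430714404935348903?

201

2+8+8+5+9+3+7+5+8+3+9+3+8+5+7+1+6+3+5+7+6+1+1+0+0+9+1+4+3+0+7+1+4+4+0+4+9+3+5+3+4+8+9+0+3 = 201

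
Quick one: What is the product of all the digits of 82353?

8×2×3×5×3 = 720

720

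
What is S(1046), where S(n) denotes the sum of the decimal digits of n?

1+0+4+6 = 11

11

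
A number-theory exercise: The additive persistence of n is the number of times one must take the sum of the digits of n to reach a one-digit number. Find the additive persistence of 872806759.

2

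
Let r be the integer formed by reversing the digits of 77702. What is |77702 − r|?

56925

Reverse of 77702 is 20777.
|77702 − 20777| = 56925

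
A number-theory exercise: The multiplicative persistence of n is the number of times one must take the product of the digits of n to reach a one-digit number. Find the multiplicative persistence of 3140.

1

3140 → 0 (1 step)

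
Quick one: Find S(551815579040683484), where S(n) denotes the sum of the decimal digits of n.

5+5+1+8+1+5+5+7+9+0+4+0+6+8+3+4+8+4 = 83

83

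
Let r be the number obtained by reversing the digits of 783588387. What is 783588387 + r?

1567473774

Reverse of 783588387 is 783885387.
783588387 + 783885387 = 1567473774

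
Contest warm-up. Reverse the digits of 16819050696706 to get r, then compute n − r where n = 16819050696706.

-43950554395155

Reverse of 16819050696706 is 60769605091861.
16819050696706 − 60769605091861 = -43950554395155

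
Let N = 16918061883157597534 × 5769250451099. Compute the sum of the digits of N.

164

16918061883157597534 × 5769250451099 = 97604536151127767003538589989866
Sum of its 32 digits: 164.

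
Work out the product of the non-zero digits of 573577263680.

5×7×3×5×7×7×2×6×3×6×8 = 44452800

44452800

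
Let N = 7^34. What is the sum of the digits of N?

7^34 = 54116956037952111668959660849
Sum of its 29 digits: 142.

142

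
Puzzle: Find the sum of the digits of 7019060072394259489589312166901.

7+0+1+9+0+6+0+0+7+2+3+9+4+2+5+9+4+8+9+5+8+9+3+1+2+1+6+6+9+0+1 = 136

136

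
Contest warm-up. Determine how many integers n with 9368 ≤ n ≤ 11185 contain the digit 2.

The integers in [9368, 11185] that contain the digit 2: 9372, 9382, 9392, 9402, 9412, 9420, …, 11172, 11182.
425 qualify.

425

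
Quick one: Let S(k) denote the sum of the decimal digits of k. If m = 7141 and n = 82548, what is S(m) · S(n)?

S(7141) = 7+1+4+1 = 13.
S(82548) = 8+2+5+4+8 = 27.
13 · 27 = 351.

351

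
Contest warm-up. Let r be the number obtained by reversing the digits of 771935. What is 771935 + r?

Reverse of 771935 is 539177.
771935 + 539177 = 1311112

1311112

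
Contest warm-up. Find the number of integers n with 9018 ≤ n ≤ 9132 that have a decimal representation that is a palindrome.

The integers in [9018, 9132] that have a decimal representation that is a palindrome: 9119.
1 qualifies.

1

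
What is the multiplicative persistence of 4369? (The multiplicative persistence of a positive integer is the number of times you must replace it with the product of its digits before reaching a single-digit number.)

4

4369 → 648 → 192 → 18 → 8 (4 steps)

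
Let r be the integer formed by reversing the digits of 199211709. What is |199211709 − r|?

707901282

Reverse of 199211709 is 907112991.
|199211709 − 907112991| = 707901282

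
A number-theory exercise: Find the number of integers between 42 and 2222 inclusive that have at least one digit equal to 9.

578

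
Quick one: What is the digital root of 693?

9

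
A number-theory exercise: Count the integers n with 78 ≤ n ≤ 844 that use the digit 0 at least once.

149

The integers in [78, 844] that use the digit 0 at least once: 80, 90, 100, 101, 102, 103, …, 830, 840.
149 qualify.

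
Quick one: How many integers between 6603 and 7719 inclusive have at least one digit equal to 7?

877

The integers in [6603, 7719] that have at least one digit equal to 7: 6607, 6617, 6627, 6637, 6647, 6657, …, 7718, 7719.
877 qualify.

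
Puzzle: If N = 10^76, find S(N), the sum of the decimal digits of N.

1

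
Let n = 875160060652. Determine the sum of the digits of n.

8+7+5+1+6+0+0+6+0+6+5+2 = 46

46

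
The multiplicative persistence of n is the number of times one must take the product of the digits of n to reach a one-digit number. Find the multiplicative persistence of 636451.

2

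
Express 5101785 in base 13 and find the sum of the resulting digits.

5101785 in base 13 is 1098210.
Digit sum: 1+0+9+8+2+1+0 = 21.

21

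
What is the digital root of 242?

2+4+2 = 8

8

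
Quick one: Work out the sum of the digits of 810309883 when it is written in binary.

15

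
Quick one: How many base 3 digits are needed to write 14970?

14970 in base 3 is 202112110, which has 9 digits.

9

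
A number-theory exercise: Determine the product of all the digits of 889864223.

8×8×9×8×6×4×2×2×3 = 1327104

1327104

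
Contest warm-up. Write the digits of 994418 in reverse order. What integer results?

Reversing 994418 gives 814499.

814499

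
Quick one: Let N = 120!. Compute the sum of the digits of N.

120! = 6689502913449127057588118054090372586752746333138029810295671352301633557244962989366874165271984981308157637893214090552534408589408121859898481114389650005964960521256960000000000000000000000000000
Sum of its 199 digits: 783.

783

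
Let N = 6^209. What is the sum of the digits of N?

729

6^209 = 4301414850709573288902070676359179967338008307103956705668871531868071829670484645433547222345790436399701323177260166892890490536503207503792424394628258066333696
Sum of its 163 digits: 729.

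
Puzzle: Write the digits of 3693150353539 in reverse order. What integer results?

Reversing 3693150353539 gives 9353530513963.

9353530513963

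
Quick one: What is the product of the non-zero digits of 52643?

5×2×6×4×3 = 720

720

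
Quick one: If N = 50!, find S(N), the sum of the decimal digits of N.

216

50! = 30414093201713378043612608166064768844377641568960512000000000000
Sum of its 65 digits: 216.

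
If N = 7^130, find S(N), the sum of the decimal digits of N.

7^130 = 72902966712682973099605321405322404946285479140585148545026416949232978455741748983083120534503031988954803249
Sum of its 110 digits: 493.

493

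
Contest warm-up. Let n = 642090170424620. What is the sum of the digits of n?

6+4+2+0+9+0+1+7+0+4+2+4+6+2+0 = 47

47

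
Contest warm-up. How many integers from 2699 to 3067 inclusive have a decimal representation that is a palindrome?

The integers in [2699, 3067] that have a decimal representation that is a palindrome: 2772, 2882, 2992, 3003.
4 qualify.

4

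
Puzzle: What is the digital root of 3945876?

6

3+9+4+5+8+7+6 = 42
4+2 = 6
(Equivalently, 3945876 mod 9 = 6.)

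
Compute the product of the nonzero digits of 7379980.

95256

7×3×7×9×9×8 = 95256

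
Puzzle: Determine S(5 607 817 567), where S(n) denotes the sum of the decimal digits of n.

52

5+6+0+7+8+1+7+5+6+7 = 52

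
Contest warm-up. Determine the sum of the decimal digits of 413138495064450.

4+1+3+1+3+8+4+9+5+0+6+4+4+5+0 = 57

57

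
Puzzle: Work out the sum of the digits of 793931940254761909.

88

7+9+3+9+3+1+9+4+0+2+5+4+7+6+1+9+0+9 = 88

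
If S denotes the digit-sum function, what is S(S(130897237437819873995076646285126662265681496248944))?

15

First digit sum: 258.
2+5+8 = 15.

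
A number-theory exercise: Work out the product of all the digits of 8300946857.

8×3×0×0×9×4×6×8×5×7 = 0

0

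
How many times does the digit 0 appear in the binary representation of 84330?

9

84330 in base 2 is 10100100101101010.
The digit 0 appears 9 times.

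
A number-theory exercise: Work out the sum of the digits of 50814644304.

39

5+0+8+1+4+6+4+4+3+0+4 = 39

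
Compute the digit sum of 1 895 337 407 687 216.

1+8+9+5+3+3+7+4+0+7+6+8+7+2+1+6 = 77

77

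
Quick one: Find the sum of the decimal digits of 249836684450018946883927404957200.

2+4+9+8+3+6+6+8+4+4+5+0+0+1+8+9+4+6+8+8+3+9+2+7+4+0+4+9+5+7+2+0+0 = 155

155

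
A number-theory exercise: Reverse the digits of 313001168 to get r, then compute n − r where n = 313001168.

Reverse of 313001168 is 861100313.
313001168 − 861100313 = -548099145

-548099145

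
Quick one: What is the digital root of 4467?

3

4+4+6+7 = 21
2+1 = 3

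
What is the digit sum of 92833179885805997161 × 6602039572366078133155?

196

92833179885805997161 × 6602039572366078133155 = 612888327234669831559279810615202109972955
Sum of its 42 digits: 196.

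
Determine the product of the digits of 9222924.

9×2×2×2×9×2×4 = 5184

5184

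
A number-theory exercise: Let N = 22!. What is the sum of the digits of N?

22! = 1124000727777607680000
Sum of its 22 digits: 72.

72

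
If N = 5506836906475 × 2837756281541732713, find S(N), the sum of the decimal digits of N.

5506836906475 × 2837756281541732713 = 15627061022775274516868229016675
Sum of its 32 digits: 136.

136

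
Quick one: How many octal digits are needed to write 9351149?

8

9351149 in base 8 is 43527755, which has 8 digits.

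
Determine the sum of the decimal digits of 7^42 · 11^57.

386

7^42 · 11^57 = 71367541231737802761003511715341045183473268333070437036692753901511152559418824655018981784379
Sum of its 95 digits: 386.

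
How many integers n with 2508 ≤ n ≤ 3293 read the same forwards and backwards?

8

The integers in [2508, 3293] that read the same forwards and backwards: 2552, 2662, 2772, 2882, 2992, 3003, 3113, 3223.
8 qualify.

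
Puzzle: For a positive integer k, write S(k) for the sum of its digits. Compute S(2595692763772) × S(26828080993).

S(2595692763772) = 2+5+9+5+6+9+2+7+6+3+7+7+2 = 70.
S(26828080993) = 2+6+8+2+8+0+8+0+9+9+3 = 55.
70 · 55 = 3850.

3850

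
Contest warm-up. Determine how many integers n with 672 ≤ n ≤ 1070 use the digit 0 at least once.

The integers in [672, 1070] that use the digit 0 at least once: 680, 690, 700, 701, 702, 703, …, 1069, 1070.
130 qualify.

130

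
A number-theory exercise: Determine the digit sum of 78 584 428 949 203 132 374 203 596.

118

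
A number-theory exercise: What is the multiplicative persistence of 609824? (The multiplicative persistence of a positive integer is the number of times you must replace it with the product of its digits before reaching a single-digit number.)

1

609824 → 0 (1 step)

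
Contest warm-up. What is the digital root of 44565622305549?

6

4+4+5+6+5+6+2+2+3+0+5+5+4+9 = 60
6+0 = 6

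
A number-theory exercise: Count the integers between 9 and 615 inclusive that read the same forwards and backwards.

61

The integers in [9, 615] that read the same forwards and backwards: 9, 11, 22, 33, 44, 55, …, 595, 606.
61 qualify.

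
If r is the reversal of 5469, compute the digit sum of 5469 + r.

Reversal of 5469 is 9645; 5469 + 9645 = 15114.
Digit sum of 15114: 1+5+1+1+4 = 12.

12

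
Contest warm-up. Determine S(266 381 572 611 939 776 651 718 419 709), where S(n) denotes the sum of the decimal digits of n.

147

2+6+6+3+8+1+5+7+2+6+1+1+9+3+9+7+7+6+6+5+1+7+1+8+4+1+9+7+0+9 = 147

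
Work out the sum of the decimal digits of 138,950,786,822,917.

76

1+3+8+9+5+0+7+8+6+8+2+2+9+1+7 = 76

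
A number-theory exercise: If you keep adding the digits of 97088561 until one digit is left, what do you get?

8

9+7+0+8+8+5+6+1 = 44
4+4 = 8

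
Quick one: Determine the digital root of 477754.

4+7+7+7+5+4 = 34
3+4 = 7

7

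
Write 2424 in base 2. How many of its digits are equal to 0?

2424 in base 2 is 100101111000.
The digit 0 appears 6 times.

6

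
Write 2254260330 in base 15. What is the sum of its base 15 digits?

2254260330 in base 15 is D2D88EC0.
Digit sum: 13+2+13+8+8+14+12+0 = 70.

70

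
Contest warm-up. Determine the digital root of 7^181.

The digital root of n equals n mod 9 (or 9 when 9 | n), so we need 7^181 mod 9.
7^181 ≡ 7 (mod 9), so the digital root is 7.

7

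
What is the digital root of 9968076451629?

9+9+6+8+0+7+6+4+5+1+6+2+9 = 72
7+2 = 9

9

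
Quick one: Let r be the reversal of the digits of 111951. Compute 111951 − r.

Reverse of 111951 is 159111.
111951 − 159111 = -47160

-47160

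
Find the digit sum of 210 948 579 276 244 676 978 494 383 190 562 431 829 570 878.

2+1+0+9+4+8+5+7+9+2+7+6+2+4+4+6+7+6+9+7+8+4+9+4+3+8+3+1+9+0+5+6+2+4+3+1+8+2+9+5+7+0+8+7+8 = 229

229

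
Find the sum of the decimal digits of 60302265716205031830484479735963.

6+0+3+0+2+2+6+5+7+1+6+2+0+5+0+3+1+8+3+0+4+8+4+4+7+9+7+3+5+9+6+3 = 129

129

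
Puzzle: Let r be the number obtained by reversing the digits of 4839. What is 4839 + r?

14223

Reverse of 4839 is 9384.
4839 + 9384 = 14223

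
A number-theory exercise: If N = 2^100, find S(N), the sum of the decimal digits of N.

2^100 = 1267650600228229401496703205376
Sum of its 31 digits: 115.

115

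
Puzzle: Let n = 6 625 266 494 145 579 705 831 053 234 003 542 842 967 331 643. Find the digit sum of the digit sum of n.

12

First digit sum: 192.
1+9+2 = 12.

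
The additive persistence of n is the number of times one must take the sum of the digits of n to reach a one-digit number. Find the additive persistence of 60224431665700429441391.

60224431665700429441391 → 83 → 11 → 2 (3 steps)

3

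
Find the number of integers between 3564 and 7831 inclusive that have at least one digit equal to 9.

The integers in [3564, 7831] that have at least one digit equal to 9: 3569, 3579, 3589, 3590, 3591, 3592, …, 7819, 7829.
1138 qualify.

1138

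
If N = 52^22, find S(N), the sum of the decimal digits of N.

52^22 = 56503267085670146216220839069303701504
Sum of its 38 digits: 142.

142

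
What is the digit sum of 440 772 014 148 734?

56

4+4+0+7+7+2+0+1+4+1+4+8+7+3+4 = 56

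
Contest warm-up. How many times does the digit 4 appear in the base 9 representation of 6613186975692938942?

4

6613186975692938942 in base 9 is 48047736775481040335.
The digit 4 appears 4 times.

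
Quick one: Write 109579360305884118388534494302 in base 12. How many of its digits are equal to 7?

109579360305884118388534494302 in base 12 is 96A4B2A9052606630177B165112.
The digit 7 appears 2 times.

2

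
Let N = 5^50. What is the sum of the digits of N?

151

5^50 = 88817841970012523233890533447265625
Sum of its 35 digits: 151.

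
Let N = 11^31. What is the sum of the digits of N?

11^31 = 191943424957750480504146841291811
Sum of its 33 digits: 137.

137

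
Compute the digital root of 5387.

5

5+3+8+7 = 23
2+3 = 5
(Equivalently, 5387 mod 9 = 5.)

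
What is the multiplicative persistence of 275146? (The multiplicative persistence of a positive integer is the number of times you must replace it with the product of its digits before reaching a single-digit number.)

2

275146 → 1680 → 0 (2 steps)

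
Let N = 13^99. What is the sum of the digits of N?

13^99 = 190718085458920964116236375748835779710674959067303165370168392262012207679844273858329666379998629245551661077
Sum of its 111 digits: 532.

532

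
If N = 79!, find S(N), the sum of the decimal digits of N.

79! = 894618213078297528685144171539831652069808216779571907213868063227837990693501860533361810841010176000000000000000000
Sum of its 117 digits: 441.

441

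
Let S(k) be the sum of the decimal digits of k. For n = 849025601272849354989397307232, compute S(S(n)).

First digit sum: 141.
1+4+1 = 6.

6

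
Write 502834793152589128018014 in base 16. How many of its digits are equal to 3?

502834793152589128018014 in base 16 is 6A7ABA8FCF5DB930285E.
The digit 3 appears 1 time.

1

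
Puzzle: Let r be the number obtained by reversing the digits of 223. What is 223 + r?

545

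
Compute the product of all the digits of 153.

1×5×3 = 15

15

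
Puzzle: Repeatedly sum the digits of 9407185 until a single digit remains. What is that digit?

9+4+0+7+1+8+5 = 34
3+4 = 7

7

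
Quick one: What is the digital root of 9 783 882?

9

9+7+8+3+8+8+2 = 45
4+5 = 9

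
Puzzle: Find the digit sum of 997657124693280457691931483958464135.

9+9+7+6+5+7+1+2+4+6+9+3+2+8+0+4+5+7+6+9+1+9+3+1+4+8+3+9+5+8+4+6+4+1+3+5 = 183

183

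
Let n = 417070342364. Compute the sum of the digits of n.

41

4+1+7+0+7+0+3+4+2+3+6+4 = 41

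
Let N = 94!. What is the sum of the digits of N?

94! = 108736615665674308027365285256786601004186803580182872307497374434045199869417927630229109214583415458560865651202385340530688000000000000000000000
Sum of its 147 digits: 549.

549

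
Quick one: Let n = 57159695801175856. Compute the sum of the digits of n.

5+7+1+5+9+6+9+5+8+0+1+1+7+5+8+5+6 = 88

88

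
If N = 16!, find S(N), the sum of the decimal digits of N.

16! = 20922789888000
Sum of its 14 digits: 63.

63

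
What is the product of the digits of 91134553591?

9×1×1×3×4×5×5×3×5×9×1 = 364500

364500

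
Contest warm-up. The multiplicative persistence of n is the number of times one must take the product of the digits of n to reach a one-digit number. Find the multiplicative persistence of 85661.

85661 → 1440 → 0 (2 steps)

2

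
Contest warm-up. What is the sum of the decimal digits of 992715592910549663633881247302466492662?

9+9+2+7+1+5+5+9+2+9+1+0+5+4+9+6+6+3+6+3+3+8+8+1+2+4+7+3+0+2+4+6+6+4+9+2+6+6+2 = 184

184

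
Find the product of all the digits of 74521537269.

3175200

7×4×5×2×1×5×3×7×2×6×9 = 3175200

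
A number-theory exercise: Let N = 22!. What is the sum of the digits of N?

72

22! = 1124000727777607680000
Sum of its 22 digits: 72.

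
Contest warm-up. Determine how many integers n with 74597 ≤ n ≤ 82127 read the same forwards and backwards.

The integers in [74597, 82127] that read the same forwards and backwards: 74647, 74747, 74847, 74947, 75057, 75157, …, 81918, 82028.
75 qualify.

75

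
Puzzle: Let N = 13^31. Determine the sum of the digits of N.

184

13^31 = 34059943367449284484947168626829637
Sum of its 35 digits: 184.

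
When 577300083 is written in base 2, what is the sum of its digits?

577300083 in base 2 is 100010011010001110011001110011.
Digit sum: 1+0+0+0+1+0+0+1+1+0+1+0+0+0+1+1+1+0+0+1+1+0+0+1+1+1+0+0+1+1 = 15.

15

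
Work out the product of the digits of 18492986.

248832

1×8×4×9×2×9×8×6 = 248832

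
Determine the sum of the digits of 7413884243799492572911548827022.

7+4+1+3+8+8+4+2+4+3+7+9+9+4+9+2+5+7+2+9+1+1+5+4+8+8+2+7+0+2+2 = 147

147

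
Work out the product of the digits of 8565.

8×5×6×5 = 1200

1200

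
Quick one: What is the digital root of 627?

6+2+7 = 15
1+5 = 6
(Equivalently, 627 mod 9 = 6.)

6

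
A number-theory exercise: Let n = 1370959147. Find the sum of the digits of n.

46

1+3+7+0+9+5+9+1+4+7 = 46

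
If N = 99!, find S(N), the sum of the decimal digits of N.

648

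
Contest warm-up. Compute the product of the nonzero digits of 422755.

2800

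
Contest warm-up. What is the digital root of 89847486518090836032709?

8+9+8+4+7+4+8+6+5+1+8+0+9+0+8+3+6+0+3+2+7+0+9 = 115
1+1+5 = 7

7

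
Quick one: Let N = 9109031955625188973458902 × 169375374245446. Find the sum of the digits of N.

9109031955625188973458902 × 169375374245446 = 1542845696497743243580657732658941660292
Sum of its 40 digits: 194.

194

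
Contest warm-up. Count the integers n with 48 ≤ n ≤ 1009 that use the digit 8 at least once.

The integers in [48, 1009] that use the digit 8 at least once: 48, 58, 68, 78, 80, 81, …, 998, 1008.
268 qualify.

268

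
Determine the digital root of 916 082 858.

2

9+1+6+0+8+2+8+5+8 = 47
4+7 = 11
1+1 = 2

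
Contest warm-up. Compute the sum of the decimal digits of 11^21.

11^21 = 7400249944258160101211
Sum of its 22 digits: 71.

71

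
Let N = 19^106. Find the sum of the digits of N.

604

19^106 = 3530869780887683268140728773245357234980768028425961361025370385491740112184184552032976867841004304893806855241286484254995462230063881
Sum of its 136 digits: 604.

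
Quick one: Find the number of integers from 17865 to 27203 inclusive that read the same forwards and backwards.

94

The integers in [17865, 27203] that read the same forwards and backwards: 17871, 17971, 18081, 18181, 18281, 18381, …, 27072, 27172.
94 qualify.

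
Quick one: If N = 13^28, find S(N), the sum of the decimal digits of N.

121

13^28 = 15502932802662396215269535105521
Sum of its 32 digits: 121.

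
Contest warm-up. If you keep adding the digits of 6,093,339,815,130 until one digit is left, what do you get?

6

6+0+9+3+3+3+9+8+1+5+1+3+0 = 51
5+1 = 6
(Equivalently, 6,093,339,815,130 mod 9 = 6.)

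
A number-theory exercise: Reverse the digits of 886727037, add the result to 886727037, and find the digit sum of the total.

Reversal of 886727037 is 730727688; 886727037 + 730727688 = 1617454725.
Digit sum of 1617454725: 1+6+1+7+4+5+4+7+2+5 = 42.

42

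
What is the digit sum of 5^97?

293

5^97 = 63108872417680944432938285222622898373856514808721840381622314453125
Sum of its 68 digits: 293.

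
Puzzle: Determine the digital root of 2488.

2+4+8+8 = 22
2+2 = 4

4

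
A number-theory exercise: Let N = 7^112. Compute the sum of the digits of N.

394

7^112 = 44769318314604316098321141946300034230442844475654848781645818897465472518013620463849601347201
Sum of its 95 digits: 394.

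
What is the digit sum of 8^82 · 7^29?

8^82 · 7^29 = 364101186145378669819353002480659700709687189220180849296659403663476776311782942765821999917826048
Sum of its 99 digits: 472.

472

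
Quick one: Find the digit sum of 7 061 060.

7+0+6+1+0+6+0 = 20

20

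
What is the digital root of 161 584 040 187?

9

1+6+1+5+8+4+0+4+0+1+8+7 = 45
4+5 = 9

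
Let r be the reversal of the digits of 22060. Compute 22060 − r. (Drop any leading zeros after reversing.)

Reverse of 22060 is 6022.
22060 − 6022 = 16038

16038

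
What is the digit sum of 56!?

56! = 710998587804863451854045647463724949736497978881168458687447040000000000000
Sum of its 75 digits: 333.

333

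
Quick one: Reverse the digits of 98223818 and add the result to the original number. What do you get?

180056107

Reverse of 98223818 is 81832289.
98223818 + 81832289 = 180056107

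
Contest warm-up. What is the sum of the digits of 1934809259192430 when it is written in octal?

68

1934809259192430 in base 8 is 66773134246430156.
Digit sum: 6+6+7+7+3+1+3+4+2+4+6+4+3+0+1+5+6 = 68.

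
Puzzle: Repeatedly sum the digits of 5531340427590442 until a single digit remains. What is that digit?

4

5+5+3+1+3+4+0+4+2+7+5+9+0+4+4+2 = 58
5+8 = 13
1+3 = 4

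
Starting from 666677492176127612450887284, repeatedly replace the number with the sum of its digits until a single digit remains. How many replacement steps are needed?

2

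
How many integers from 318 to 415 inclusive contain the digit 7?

The integers in [318, 415] that contain the digit 7: 327, 337, 347, 357, 367, 370, …, 397, 407.
18 qualify.

18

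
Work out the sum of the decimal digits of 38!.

108

38! = 523022617466601111760007224100074291200000000
Sum of its 45 digits: 108.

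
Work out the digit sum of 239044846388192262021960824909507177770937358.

207

2+3+9+0+4+4+8+4+6+3+8+8+1+9+2+2+6+2+0+2+1+9+6+0+8+2+4+9+0+9+5+0+7+1+7+7+7+7+0+9+3+7+3+5+8 = 207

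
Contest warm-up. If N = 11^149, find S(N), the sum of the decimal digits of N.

770

11^149 = 147065257797835450856679489975406774841743117356547907957433757668757846319908116868184570348461004055878166502291064937838601987844379505473968800080288091
Sum of its 156 digits: 770.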